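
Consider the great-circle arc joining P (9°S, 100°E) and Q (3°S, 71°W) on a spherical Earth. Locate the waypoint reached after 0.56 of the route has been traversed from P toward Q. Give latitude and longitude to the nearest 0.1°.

≈ (51.2°S, 5.4°W)

Convert each endpoint to a unit vector on the sphere (x = cos φ cos λ, y = cos φ sin λ, z = sin φ).
The central angle between the endpoints is δ = arccos(p₁·p₂) ≈ 2.880 rad (165.0°).
Interpolate at f = 0.56 with slerp weights a = sin((1−f)δ)/sin δ ≈ 3.691, b = sin(fδ)/sin δ ≈ 3.865.
p = a·p₁ + b·p₂ ≈ (0.623, -0.059, -0.780); φ = arcsin(p_z) ≈ -51.23°, λ = atan2(p_y, p_x) ≈ -5.38°.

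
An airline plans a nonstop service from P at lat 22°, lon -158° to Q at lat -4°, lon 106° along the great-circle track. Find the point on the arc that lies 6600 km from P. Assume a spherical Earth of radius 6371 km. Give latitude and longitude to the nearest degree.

≈ lat 10°, lon 141°

Write both endpoints as unit vectors p₁, p₂ with components (cos φ cos λ, cos φ sin λ, sin φ).
The central angle between the endpoints is δ = arccos(p₁·p₂) ≈ 1.694 rad (97.1°). The total great-circle distance is δ·R ≈ 1.694 × 6371 ≈ 10792 km, so the target fraction is f = 6600/10792 ≈ 0.612.
Interpolate at f ≈ 0.612 with slerp weights a = sin((1−f)δ)/sin δ ≈ 0.616, b = sin(fδ)/sin δ ≈ 0.867.
p = a·p₁ + b·p₂ ≈ (-0.768, 0.617, 0.170); φ = arcsin(p_z) ≈ 9.81°, λ = atan2(p_y, p_x) ≈ 141.21°.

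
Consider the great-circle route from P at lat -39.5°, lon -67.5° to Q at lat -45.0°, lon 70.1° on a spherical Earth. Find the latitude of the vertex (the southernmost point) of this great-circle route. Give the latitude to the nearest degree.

≈ -68°

The great circle lies in the plane with unit normal n̂ = (p₁ × p₂)/|p₁ × p₂|.
Here n̂_z ≈ +0.368; the vertex latitude is φ_max = arccos|n̂_z| ≈ 68.4°.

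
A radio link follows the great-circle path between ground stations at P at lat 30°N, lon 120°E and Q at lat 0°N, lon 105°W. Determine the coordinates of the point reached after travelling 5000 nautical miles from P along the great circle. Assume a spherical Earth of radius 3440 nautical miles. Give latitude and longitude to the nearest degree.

≈ lat 26°N, lon 142°W

Write both endpoints as unit vectors p₁, p₂ with components (cos φ cos λ, cos φ sin λ, sin φ).
The central angle between the endpoints is δ = arccos(p₁·p₂) ≈ 2.230 rad (127.8°). The total great-circle distance is δ·R ≈ 2.230 × 3440 ≈ 7671 nmi, so the target fraction is f = 5000/7671 ≈ 0.652.
Interpolate at f ≈ 0.652 with slerp weights a = sin((1−f)δ)/sin δ ≈ 0.886, b = sin(fδ)/sin δ ≈ 1.256.
p = a·p₁ + b·p₂ ≈ (-0.709, -0.549, 0.443); φ = arcsin(p_z) ≈ 26.31°, λ = atan2(p_y, p_x) ≈ -142.26°.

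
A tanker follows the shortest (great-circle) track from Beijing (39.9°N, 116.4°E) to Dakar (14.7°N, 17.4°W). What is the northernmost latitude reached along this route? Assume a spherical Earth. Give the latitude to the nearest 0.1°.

The great circle lies in the plane with unit normal n̂ = (p₁ × p₂)/|p₁ × p₂|.
Here n̂_z ≈ -0.572; the vertex latitude is φ_max = arccos|n̂_z| ≈ 55.1°.
Check via Clairaut: cos φ_max = |cos φ₁| · sin C = cos(39.9°)·sin(48.2°) ≈ 0.572, again giving ≈ 55.1°.

≈ 55.1°N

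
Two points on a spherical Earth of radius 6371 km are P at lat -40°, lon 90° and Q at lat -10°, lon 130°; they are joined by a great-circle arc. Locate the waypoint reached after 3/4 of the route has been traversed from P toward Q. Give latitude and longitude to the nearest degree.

≈ lat -18°, lon 122°

The haversine formula gives a central angle δ ≈ 0.810 rad (46.4°) between the endpoints.
Interpolate at f = 3/4 with slerp weights a = sin((1−f)δ)/sin δ ≈ 0.278, b = sin(fδ)/sin δ ≈ 0.788.
p = a·p₁ + b·p₂ ≈ (-0.499, 0.807, -0.315); φ = arcsin(p_z) ≈ -18.38°, λ = atan2(p_y, p_x) ≈ 121.72°.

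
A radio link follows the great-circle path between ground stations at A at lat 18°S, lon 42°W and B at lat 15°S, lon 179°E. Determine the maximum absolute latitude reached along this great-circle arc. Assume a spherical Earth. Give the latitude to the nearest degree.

The great circle lies in the plane with unit normal n̂ = (p₁ × p₂)/|p₁ × p₂|.
Here n̂_z ≈ -0.763; the vertex latitude is φ_max = arccos|n̂_z| ≈ 40.3°.
Check via Clairaut: cos φ_max = |cos φ₁| · sin C = cos(18.0°)·sin(126.6°) ≈ 0.763, again giving ≈ 40.3°.

≈ 40°S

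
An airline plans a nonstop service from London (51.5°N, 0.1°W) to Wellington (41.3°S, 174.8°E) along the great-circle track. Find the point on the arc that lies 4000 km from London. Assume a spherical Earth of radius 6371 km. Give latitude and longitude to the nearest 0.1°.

≈ (77.1°N, 70.4°E)

Write both endpoints as unit vectors p₁, p₂ with components (cos φ cos λ, cos φ sin λ, sin φ).
The central angle between the endpoints is δ = arccos(p₁·p₂) ≈ 2.953 rad (169.2°). The total great-circle distance is δ·R ≈ 2.953 × 6371 ≈ 18816 km, so the target fraction is f = 4000/18816 ≈ 0.213.
Interpolate at f ≈ 0.213 with slerp weights a = sin((1−f)δ)/sin δ ≈ 3.894, b = sin(fδ)/sin δ ≈ 3.140.
p = a·p₁ + b·p₂ ≈ (0.075, 0.210, 0.975); φ = arcsin(p_z) ≈ 77.14°, λ = atan2(p_y, p_x) ≈ 70.37°.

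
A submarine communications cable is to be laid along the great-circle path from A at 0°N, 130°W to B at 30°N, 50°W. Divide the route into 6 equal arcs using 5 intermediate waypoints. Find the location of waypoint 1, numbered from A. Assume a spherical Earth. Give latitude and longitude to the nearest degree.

The haversine formula gives a central angle δ ≈ 1.420 rad (81.4°) between the endpoints.
Interpolate at f = 1/6 with slerp weights a = sin((1−f)δ)/sin δ ≈ 0.936, b = sin(fδ)/sin δ ≈ 0.237.
p = a·p₁ + b·p₂ ≈ (-0.470, -0.875, 0.119); φ = arcsin(p_z) ≈ 6.81°, λ = atan2(p_y, p_x) ≈ -118.25°.

≈ 7°N, 118°W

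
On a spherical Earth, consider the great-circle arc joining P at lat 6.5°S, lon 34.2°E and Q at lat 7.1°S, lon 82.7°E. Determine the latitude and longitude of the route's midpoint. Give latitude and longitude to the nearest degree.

Write both endpoints as unit vectors p₁, p₂ with components (cos φ cos λ, cos φ sin λ, sin φ).
The central angle between the endpoints is δ = arccos(p₁·p₂) ≈ 0.840 rad (48.1°).
Interpolate at f = 1/2 with slerp weights a = sin((1−f)δ)/sin δ ≈ 0.548, b = sin(fδ)/sin δ ≈ 0.548.
p = a·p₁ + b·p₂ ≈ (0.519, 0.845, -0.130); φ = arcsin(p_z) ≈ -7.45°, λ = atan2(p_y, p_x) ≈ 58.43°.

≈ lat 7°S, lon 58°E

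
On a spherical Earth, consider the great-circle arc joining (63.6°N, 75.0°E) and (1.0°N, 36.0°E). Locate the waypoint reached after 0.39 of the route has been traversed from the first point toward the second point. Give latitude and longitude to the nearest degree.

Write both endpoints as unit vectors p₁, p₂ with components (cos φ cos λ, cos φ sin λ, sin φ).
The central angle between the endpoints is δ = arccos(p₁·p₂) ≈ 1.201 rad (68.8°).
Interpolate at f = 0.39 with slerp weights a = sin((1−f)δ)/sin δ ≈ 0.717, b = sin(fδ)/sin δ ≈ 0.484.
p = a·p₁ + b·p₂ ≈ (0.474, 0.593, 0.651); φ = arcsin(p_z) ≈ 40.62°, λ = atan2(p_y, p_x) ≈ 51.33°.

≈ (41°N, 51°E)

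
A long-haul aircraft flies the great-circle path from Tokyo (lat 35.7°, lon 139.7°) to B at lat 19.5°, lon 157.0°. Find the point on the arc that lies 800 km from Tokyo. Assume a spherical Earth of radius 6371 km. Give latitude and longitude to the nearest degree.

≈ lat 31°, lon 146°

Write both endpoints as unit vectors p₁, p₂ with components (cos φ cos λ, cos φ sin λ, sin φ).
The central angle between the endpoints is δ = arccos(p₁·p₂) ≈ 0.388 rad (22.2°). The total great-circle distance is δ·R ≈ 0.388 × 6371 ≈ 2472 km, so the target fraction is f = 800/2472 ≈ 0.324.
Interpolate at f ≈ 0.324 with slerp weights a = sin((1−f)δ)/sin δ ≈ 0.686, b = sin(fδ)/sin δ ≈ 0.331.
p = a·p₁ + b·p₂ ≈ (-0.712, 0.482, 0.511); φ = arcsin(p_z) ≈ 30.71°, λ = atan2(p_y, p_x) ≈ 145.90°.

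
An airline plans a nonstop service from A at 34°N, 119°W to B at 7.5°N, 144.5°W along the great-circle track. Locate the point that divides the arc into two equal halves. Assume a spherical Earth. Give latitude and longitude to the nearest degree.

≈ 21°N, 133°W

The haversine formula gives a central angle δ ≈ 0.618 rad (35.4°) between the endpoints.
Interpolate at f = 1/2 with slerp weights a = sin((1−f)δ)/sin δ ≈ 0.525, b = sin(fδ)/sin δ ≈ 0.525.
p = a·p₁ + b·p₂ ≈ (-0.635, -0.683, 0.362); φ = arcsin(p_z) ≈ 21.22°, λ = atan2(p_y, p_x) ≈ -132.91°.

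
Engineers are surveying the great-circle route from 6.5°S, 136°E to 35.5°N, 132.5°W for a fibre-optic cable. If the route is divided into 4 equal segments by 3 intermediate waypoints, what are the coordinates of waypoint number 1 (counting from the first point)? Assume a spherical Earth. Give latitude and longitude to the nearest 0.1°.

≈ 7.3°N, 155.4°E

From cos δ = sin φ₁ sin φ₂ + cos φ₁ cos φ₂ cos Δλ, the central angle is δ ≈ 1.658 rad (95.0°).
Interpolate at f = 1/4 with slerp weights a = sin((1−f)δ)/sin δ ≈ 0.950, b = sin(fδ)/sin δ ≈ 0.404.
p = a·p₁ + b·p₂ ≈ (-0.902, 0.413, 0.127); φ = arcsin(p_z) ≈ 7.30°, λ = atan2(p_y, p_x) ≈ 155.37°.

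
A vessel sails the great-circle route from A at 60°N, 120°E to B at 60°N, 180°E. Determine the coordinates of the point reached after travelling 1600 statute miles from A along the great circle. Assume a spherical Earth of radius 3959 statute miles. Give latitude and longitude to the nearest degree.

≈ 62°N, 169°E

From cos δ = sin φ₁ sin φ₂ + cos φ₁ cos φ₂ cos Δλ, the central angle is δ ≈ 0.505 rad (29.0°). The total great-circle distance is δ·R ≈ 0.505 × 3959 ≈ 2001 mi, so the target fraction is f = 1600/2001 ≈ 0.800.
Interpolate at f ≈ 0.800 with slerp weights a = sin((1−f)δ)/sin δ ≈ 0.209, b = sin(fδ)/sin δ ≈ 0.812.
p = a·p₁ + b·p₂ ≈ (-0.458, 0.090, 0.884); φ = arcsin(p_z) ≈ 62.15°, λ = atan2(p_y, p_x) ≈ 168.84°.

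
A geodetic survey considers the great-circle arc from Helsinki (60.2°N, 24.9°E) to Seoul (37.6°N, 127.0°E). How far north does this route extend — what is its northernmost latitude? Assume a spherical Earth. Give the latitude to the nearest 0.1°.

≈ 64.5°N

The great circle lies in the plane with unit normal n̂ = (p₁ × p₂)/|p₁ × p₂|.
Here n̂_z ≈ +0.430; the vertex latitude is φ_max = arccos|n̂_z| ≈ 64.5°.
Check via Clairaut: cos φ_max = |cos φ₁| · sin C = cos(60.2°)·sin(60.0°) ≈ 0.430, again giving ≈ 64.5°.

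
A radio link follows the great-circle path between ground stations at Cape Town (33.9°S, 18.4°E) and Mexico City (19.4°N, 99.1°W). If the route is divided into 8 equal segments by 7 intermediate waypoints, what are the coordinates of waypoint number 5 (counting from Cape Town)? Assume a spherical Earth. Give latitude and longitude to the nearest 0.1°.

≈ (5.4°S, 59.5°W)

From cos δ = sin φ₁ sin φ₂ + cos φ₁ cos φ₂ cos Δλ, the central angle is δ ≈ 2.149 rad (123.1°).
Interpolate at f = 5/8 with slerp weights a = sin((1−f)δ)/sin δ ≈ 0.862, b = sin(fδ)/sin δ ≈ 1.164.
p = a·p₁ + b·p₂ ≈ (0.505, -0.858, -0.094); φ = arcsin(p_z) ≈ -5.40°, λ = atan2(p_y, p_x) ≈ -59.51°.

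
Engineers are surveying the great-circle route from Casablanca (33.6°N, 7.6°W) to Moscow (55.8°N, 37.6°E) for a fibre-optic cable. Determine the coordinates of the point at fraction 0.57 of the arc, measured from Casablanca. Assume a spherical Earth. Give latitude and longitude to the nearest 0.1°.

≈ (48.5°N, 13.5°E)

Convert each endpoint to a unit vector on the sphere (x = cos φ cos λ, y = cos φ sin λ, z = sin φ).
The central angle between the endpoints is δ = arccos(p₁·p₂) ≈ 0.664 rad (38.0°).
Interpolate at f = 0.57 with slerp weights a = sin((1−f)δ)/sin δ ≈ 0.457, b = sin(fδ)/sin δ ≈ 0.600.
p = a·p₁ + b·p₂ ≈ (0.644, 0.155, 0.749); φ = arcsin(p_z) ≈ 48.49°, λ = atan2(p_y, p_x) ≈ 13.55°.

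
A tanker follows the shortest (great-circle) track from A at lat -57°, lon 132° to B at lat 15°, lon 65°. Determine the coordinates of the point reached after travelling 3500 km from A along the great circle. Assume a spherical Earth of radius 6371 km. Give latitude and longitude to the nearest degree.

≈ lat -36°, lon 97°

Write both endpoints as unit vectors p₁, p₂ with components (cos φ cos λ, cos φ sin λ, sin φ).
The central angle between the endpoints is δ = arccos(p₁·p₂) ≈ 1.582 rad (90.7°). The total great-circle distance is δ·R ≈ 1.582 × 6371 ≈ 10081 km, so the target fraction is f = 3500/10081 ≈ 0.347.
Interpolate at f ≈ 0.347 with slerp weights a = sin((1−f)δ)/sin δ ≈ 0.859, b = sin(fδ)/sin δ ≈ 0.522.
p = a·p₁ + b·p₂ ≈ (-0.100, 0.805, -0.585); φ = arcsin(p_z) ≈ -35.81°, λ = atan2(p_y, p_x) ≈ 97.07°.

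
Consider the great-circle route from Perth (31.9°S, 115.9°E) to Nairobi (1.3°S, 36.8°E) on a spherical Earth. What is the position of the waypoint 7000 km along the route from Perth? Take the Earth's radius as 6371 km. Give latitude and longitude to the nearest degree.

Write both endpoints as unit vectors p₁, p₂ with components (cos φ cos λ, cos φ sin λ, sin φ).
The central angle between the endpoints is δ = arccos(p₁·p₂) ≈ 1.397 rad (80.1°). The total great-circle distance is δ·R ≈ 1.397 × 6371 ≈ 8903 km, so the target fraction is f = 7000/8903 ≈ 0.786.
Interpolate at f ≈ 0.786 with slerp weights a = sin((1−f)δ)/sin δ ≈ 0.299, b = sin(fδ)/sin δ ≈ 0.904.
p = a·p₁ + b·p₂ ≈ (0.613, 0.770, -0.178); φ = arcsin(p_z) ≈ -10.28°, λ = atan2(p_y, p_x) ≈ 51.46°.

≈ 10°S, 51°E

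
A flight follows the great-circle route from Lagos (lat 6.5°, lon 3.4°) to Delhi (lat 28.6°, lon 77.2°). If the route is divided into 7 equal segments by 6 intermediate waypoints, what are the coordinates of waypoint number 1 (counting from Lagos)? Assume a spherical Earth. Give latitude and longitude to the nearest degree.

≈ lat 11°, lon 13°

From cos δ = sin φ₁ sin φ₂ + cos φ₁ cos φ₂ cos Δλ, the central angle is δ ≈ 1.269 rad (72.7°).
Interpolate at f = 1/7 with slerp weights a = sin((1−f)δ)/sin δ ≈ 0.927, b = sin(fδ)/sin δ ≈ 0.189.
p = a·p₁ + b·p₂ ≈ (0.957, 0.216, 0.195); φ = arcsin(p_z) ≈ 11.27°, λ = atan2(p_y, p_x) ≈ 12.74°.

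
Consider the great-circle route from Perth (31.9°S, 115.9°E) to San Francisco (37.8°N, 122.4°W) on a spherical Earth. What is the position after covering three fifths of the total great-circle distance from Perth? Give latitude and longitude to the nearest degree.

Write both endpoints as unit vectors p₁, p₂ with components (cos φ cos λ, cos φ sin λ, sin φ).
The central angle between the endpoints is δ = arccos(p₁·p₂) ≈ 2.314 rad (132.6°).
Interpolate at f = 3/5 with slerp weights a = sin((1−f)δ)/sin δ ≈ 1.085, b = sin(fδ)/sin δ ≈ 1.335.
p = a·p₁ + b·p₂ ≈ (-0.967, -0.062, 0.245); φ = arcsin(p_z) ≈ 14.19°, λ = atan2(p_y, p_x) ≈ -176.31°.

≈ 14°N, 176°W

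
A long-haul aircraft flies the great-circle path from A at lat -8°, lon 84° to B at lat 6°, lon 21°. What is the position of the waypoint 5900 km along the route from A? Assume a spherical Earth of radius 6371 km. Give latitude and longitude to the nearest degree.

≈ lat 4°, lon 32°

Write both endpoints as unit vectors p₁, p₂ with components (cos φ cos λ, cos φ sin λ, sin φ).
The central angle between the endpoints is δ = arccos(p₁·p₂) ≈ 1.123 rad (64.4°). The total great-circle distance is δ·R ≈ 1.123 × 6371 ≈ 7158 km, so the target fraction is f = 5900/7158 ≈ 0.824.
Interpolate at f ≈ 0.824 with slerp weights a = sin((1−f)δ)/sin δ ≈ 0.218, b = sin(fδ)/sin δ ≈ 0.886.
p = a·p₁ + b·p₂ ≈ (0.846, 0.530, 0.062); φ = arcsin(p_z) ≈ 3.58°, λ = atan2(p_y, p_x) ≈ 32.09°.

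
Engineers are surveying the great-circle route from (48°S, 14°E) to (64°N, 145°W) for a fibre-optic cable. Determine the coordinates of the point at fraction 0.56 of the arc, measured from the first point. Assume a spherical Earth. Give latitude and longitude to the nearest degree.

Convert each endpoint to a unit vector on the sphere (x = cos φ cos λ, y = cos φ sin λ, z = sin φ).
The central angle between the endpoints is δ = arccos(p₁·p₂) ≈ 2.799 rad (160.4°).
Interpolate at f = 0.56 with slerp weights a = sin((1−f)δ)/sin δ ≈ 2.804, b = sin(fδ)/sin δ ≈ 2.974.
p = a·p₁ + b·p₂ ≈ (0.753, -0.294, 0.589); φ = arcsin(p_z) ≈ 36.08°, λ = atan2(p_y, p_x) ≈ -21.32°.

≈ (36°N, 21°W)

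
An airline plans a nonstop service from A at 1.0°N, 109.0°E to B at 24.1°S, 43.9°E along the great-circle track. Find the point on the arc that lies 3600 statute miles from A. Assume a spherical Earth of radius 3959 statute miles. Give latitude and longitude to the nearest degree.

Convert each endpoint to a unit vector on the sphere (x = cos φ cos λ, y = cos φ sin λ, z = sin φ).
The central angle between the endpoints is δ = arccos(p₁·p₂) ≈ 1.184 rad (67.8°). The total great-circle distance is δ·R ≈ 1.184 × 3959 ≈ 4688 mi, so the target fraction is f = 3600/4688 ≈ 0.768.
Interpolate at f ≈ 0.768 with slerp weights a = sin((1−f)δ)/sin δ ≈ 0.293, b = sin(fδ)/sin δ ≈ 0.852.
p = a·p₁ + b·p₂ ≈ (0.465, 0.816, -0.343); φ = arcsin(p_z) ≈ -20.05°, λ = atan2(p_y, p_x) ≈ 60.33°.

≈ 20°S, 60°E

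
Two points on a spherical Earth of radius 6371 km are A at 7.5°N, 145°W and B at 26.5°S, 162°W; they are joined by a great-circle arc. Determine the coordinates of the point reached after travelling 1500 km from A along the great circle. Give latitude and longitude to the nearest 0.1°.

≈ 4.7°S, 150.7°W

The haversine formula gives a central angle δ ≈ 0.660 rad (37.8°) between the endpoints. The total great-circle distance is δ·R ≈ 0.660 × 6371 ≈ 4202 km, so the target fraction is f = 1500/4202 ≈ 0.357.
Interpolate at f ≈ 0.357 with slerp weights a = sin((1−f)δ)/sin δ ≈ 0.672, b = sin(fδ)/sin δ ≈ 0.381.
p = a·p₁ + b·p₂ ≈ (-0.869, -0.487, -0.082); φ = arcsin(p_z) ≈ -4.72°, λ = atan2(p_y, p_x) ≈ -150.74°.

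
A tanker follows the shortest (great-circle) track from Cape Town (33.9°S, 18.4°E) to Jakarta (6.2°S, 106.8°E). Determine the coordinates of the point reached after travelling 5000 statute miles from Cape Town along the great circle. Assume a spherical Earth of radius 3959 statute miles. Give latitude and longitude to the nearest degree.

Write both endpoints as unit vectors p₁, p₂ with components (cos φ cos λ, cos φ sin λ, sin φ).
The central angle between the endpoints is δ = arccos(p₁·p₂) ≈ 1.487 rad (85.2°). The total great-circle distance is δ·R ≈ 1.487 × 3959 ≈ 5889 mi, so the target fraction is f = 5000/5889 ≈ 0.849.
Interpolate at f ≈ 0.849 with slerp weights a = sin((1−f)δ)/sin δ ≈ 0.223, b = sin(fδ)/sin δ ≈ 0.956.
p = a·p₁ + b·p₂ ≈ (-0.099, 0.969, -0.228); φ = arcsin(p_z) ≈ -13.17°, λ = atan2(p_y, p_x) ≈ 95.83°.

≈ 13°S, 96°E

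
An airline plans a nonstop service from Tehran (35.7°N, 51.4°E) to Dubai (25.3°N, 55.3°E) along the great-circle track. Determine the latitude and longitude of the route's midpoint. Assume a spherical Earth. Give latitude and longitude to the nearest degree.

The haversine formula gives a central angle δ ≈ 0.191 rad (10.9°) between the endpoints.
Interpolate at f = 1/2 with slerp weights a = sin((1−f)δ)/sin δ ≈ 0.502, b = sin(fδ)/sin δ ≈ 0.502.
p = a·p₁ + b·p₂ ≈ (0.513, 0.692, 0.508); φ = arcsin(p_z) ≈ 30.51°, λ = atan2(p_y, p_x) ≈ 53.45°.

≈ 31°N, 53°E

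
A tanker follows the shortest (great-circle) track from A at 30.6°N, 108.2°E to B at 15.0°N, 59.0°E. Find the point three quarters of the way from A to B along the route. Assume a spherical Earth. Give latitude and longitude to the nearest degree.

From cos δ = sin φ₁ sin φ₂ + cos φ₁ cos φ₂ cos Δλ, the central angle is δ ≈ 0.830 rad (47.5°).
Interpolate at f = 3/4 with slerp weights a = sin((1−f)δ)/sin δ ≈ 0.279, b = sin(fδ)/sin δ ≈ 0.790.
p = a·p₁ + b·p₂ ≈ (0.318, 0.882, 0.347); φ = arcsin(p_z) ≈ 20.28°, λ = atan2(p_y, p_x) ≈ 70.18°.

≈ 20°N, 70°E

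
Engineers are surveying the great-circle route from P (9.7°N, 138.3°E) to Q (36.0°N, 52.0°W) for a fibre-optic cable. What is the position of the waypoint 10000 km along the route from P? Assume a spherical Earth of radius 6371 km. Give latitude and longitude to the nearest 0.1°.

Write both endpoints as unit vectors p₁, p₂ with components (cos φ cos λ, cos φ sin λ, sin φ).
The central angle between the endpoints is δ = arccos(p₁·p₂) ≈ 2.326 rad (133.3°). The total great-circle distance is δ·R ≈ 2.326 × 6371 ≈ 14820 km, so the target fraction is f = 10000/14820 ≈ 0.675.
Interpolate at f ≈ 0.675 with slerp weights a = sin((1−f)δ)/sin δ ≈ 0.943, b = sin(fδ)/sin δ ≈ 1.374.
p = a·p₁ + b·p₂ ≈ (-0.010, -0.257, 0.966); φ = arcsin(p_z) ≈ 75.07°, λ = atan2(p_y, p_x) ≈ -92.17°.

≈ (75.1°N, 92.2°W)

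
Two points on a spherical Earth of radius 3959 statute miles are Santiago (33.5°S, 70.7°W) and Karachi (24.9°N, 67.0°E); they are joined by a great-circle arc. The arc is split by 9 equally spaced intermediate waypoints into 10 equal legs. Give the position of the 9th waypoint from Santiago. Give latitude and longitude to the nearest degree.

≈ 19°N, 53°E

Write both endpoints as unit vectors p₁, p₂ with components (cos φ cos λ, cos φ sin λ, sin φ).
The central angle between the endpoints is δ = arccos(p₁·p₂) ≈ 2.485 rad (142.4°).
Interpolate at f = 9/10 with slerp weights a = sin((1−f)δ)/sin δ ≈ 0.403, b = sin(fδ)/sin δ ≈ 1.288.
p = a·p₁ + b·p₂ ≈ (0.567, 0.759, 0.320); φ = arcsin(p_z) ≈ 18.67°, λ = atan2(p_y, p_x) ≈ 53.20°.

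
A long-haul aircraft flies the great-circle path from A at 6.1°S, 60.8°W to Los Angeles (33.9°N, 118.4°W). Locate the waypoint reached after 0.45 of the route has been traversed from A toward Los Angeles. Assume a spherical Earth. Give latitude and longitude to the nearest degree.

≈ 14°N, 84°W

Convert each endpoint to a unit vector on the sphere (x = cos φ cos λ, y = cos φ sin λ, z = sin φ).
The central angle between the endpoints is δ = arccos(p₁·p₂) ≈ 1.178 rad (67.5°).
Interpolate at f = 0.45 with slerp weights a = sin((1−f)δ)/sin δ ≈ 0.653, b = sin(fδ)/sin δ ≈ 0.547.
p = a·p₁ + b·p₂ ≈ (0.101, -0.967, 0.236); φ = arcsin(p_z) ≈ 13.64°, λ = atan2(p_y, p_x) ≈ -84.04°.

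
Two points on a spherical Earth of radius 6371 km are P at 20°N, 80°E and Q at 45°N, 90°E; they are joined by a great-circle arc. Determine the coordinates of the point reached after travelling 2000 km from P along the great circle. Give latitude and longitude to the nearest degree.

≈ 37°N, 86°E

Convert each endpoint to a unit vector on the sphere (x = cos φ cos λ, y = cos φ sin λ, z = sin φ).
The central angle between the endpoints is δ = arccos(p₁·p₂) ≈ 0.460 rad (26.3°). The total great-circle distance is δ·R ≈ 0.460 × 6371 ≈ 2928 km, so the target fraction is f = 2000/2928 ≈ 0.683.
Interpolate at f ≈ 0.683 with slerp weights a = sin((1−f)δ)/sin δ ≈ 0.327, b = sin(fδ)/sin δ ≈ 0.696.
p = a·p₁ + b·p₂ ≈ (0.053, 0.795, 0.604); φ = arcsin(p_z) ≈ 37.17°, λ = atan2(p_y, p_x) ≈ 86.16°.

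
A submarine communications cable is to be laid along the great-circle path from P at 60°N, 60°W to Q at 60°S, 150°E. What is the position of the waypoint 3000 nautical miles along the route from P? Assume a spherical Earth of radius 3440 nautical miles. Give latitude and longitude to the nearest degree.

≈ 28°N, 118°W

Convert each endpoint to a unit vector on the sphere (x = cos φ cos λ, y = cos φ sin λ, z = sin φ).
The central angle between the endpoints is δ = arccos(p₁·p₂) ≈ 2.882 rad (165.1°). The total great-circle distance is δ·R ≈ 2.882 × 3440 ≈ 9914 nmi, so the target fraction is f = 3000/9914 ≈ 0.303.
Interpolate at f ≈ 0.303 with slerp weights a = sin((1−f)δ)/sin δ ≈ 3.527, b = sin(fδ)/sin δ ≈ 2.983.
p = a·p₁ + b·p₂ ≈ (-0.410, -0.781, 0.471); φ = arcsin(p_z) ≈ 28.07°, λ = atan2(p_y, p_x) ≈ -117.70°.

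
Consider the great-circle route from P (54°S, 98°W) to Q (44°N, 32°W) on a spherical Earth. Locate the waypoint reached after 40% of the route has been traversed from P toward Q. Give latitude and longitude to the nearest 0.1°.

≈ (16.2°S, 66.2°W)

Write both endpoints as unit vectors p₁, p₂ with components (cos φ cos λ, cos φ sin λ, sin φ).
The central angle between the endpoints is δ = arccos(p₁·p₂) ≈ 1.971 rad (113.0°).
Interpolate at f = 0.40 with slerp weights a = sin((1−f)δ)/sin δ ≈ 1.005, b = sin(fδ)/sin δ ≈ 0.770.
p = a·p₁ + b·p₂ ≈ (0.388, -0.879, -0.278); φ = arcsin(p_z) ≈ -16.15°, λ = atan2(p_y, p_x) ≈ -66.19°.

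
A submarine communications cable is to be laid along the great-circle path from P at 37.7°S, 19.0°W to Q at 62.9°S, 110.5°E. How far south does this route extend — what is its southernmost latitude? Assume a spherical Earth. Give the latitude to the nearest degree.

≈ 73°S

The great circle lies in the plane with unit normal n̂ = (p₁ × p₂)/|p₁ × p₂|.
Here n̂_z ≈ +0.293; the vertex latitude is φ_max = arccos|n̂_z| ≈ 73.0°.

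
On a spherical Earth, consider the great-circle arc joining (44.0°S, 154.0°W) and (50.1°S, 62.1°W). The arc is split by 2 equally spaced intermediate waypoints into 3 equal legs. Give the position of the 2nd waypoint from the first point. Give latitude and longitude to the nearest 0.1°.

≈ (57.1°S, 93.4°W)

Convert each endpoint to a unit vector on the sphere (x = cos φ cos λ, y = cos φ sin λ, z = sin φ).
The central angle between the endpoints is δ = arccos(p₁·p₂) ≈ 1.027 rad (58.8°).
Interpolate at f = 2/3 with slerp weights a = sin((1−f)δ)/sin δ ≈ 0.392, b = sin(fδ)/sin δ ≈ 0.739.
p = a·p₁ + b·p₂ ≈ (-0.032, -0.543, -0.839); φ = arcsin(p_z) ≈ -57.08°, λ = atan2(p_y, p_x) ≈ -93.35°.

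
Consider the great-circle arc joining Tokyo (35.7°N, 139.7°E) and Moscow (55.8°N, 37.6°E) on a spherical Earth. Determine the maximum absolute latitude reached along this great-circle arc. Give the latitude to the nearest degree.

≈ 61°N

The great circle lies in the plane with unit normal n̂ = (p₁ × p₂)/|p₁ × p₂|.
Here n̂_z ≈ -0.484; the vertex latitude is φ_max = arccos|n̂_z| ≈ 61.1°.
Check via Clairaut: cos φ_max = |cos φ₁| · sin C = cos(35.7°)·sin(36.6°) ≈ 0.484, again giving ≈ 61.1°.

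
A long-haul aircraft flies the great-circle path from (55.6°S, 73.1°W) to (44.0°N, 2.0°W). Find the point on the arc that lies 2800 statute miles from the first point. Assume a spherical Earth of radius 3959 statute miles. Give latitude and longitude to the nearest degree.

Convert each endpoint to a unit vector on the sphere (x = cos φ cos λ, y = cos φ sin λ, z = sin φ).
The central angle between the endpoints is δ = arccos(p₁·p₂) ≈ 2.028 rad (116.2°). The total great-circle distance is δ·R ≈ 2.028 × 3959 ≈ 8029 mi, so the target fraction is f = 2800/8029 ≈ 0.349.
Interpolate at f ≈ 0.349 with slerp weights a = sin((1−f)δ)/sin δ ≈ 1.080, b = sin(fδ)/sin δ ≈ 0.724.
p = a·p₁ + b·p₂ ≈ (0.698, -0.602, -0.388); φ = arcsin(p_z) ≈ -22.83°, λ = atan2(p_y, p_x) ≈ -40.78°.

≈ (23°S, 41°W)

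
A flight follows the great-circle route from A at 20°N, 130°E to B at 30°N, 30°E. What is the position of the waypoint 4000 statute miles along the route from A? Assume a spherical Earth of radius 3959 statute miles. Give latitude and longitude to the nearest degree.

Convert each endpoint to a unit vector on the sphere (x = cos φ cos λ, y = cos φ sin λ, z = sin φ).
The central angle between the endpoints is δ = arccos(p₁·p₂) ≈ 1.541 rad (88.3°). The total great-circle distance is δ·R ≈ 1.541 × 3959 ≈ 6101 mi, so the target fraction is f = 4000/6101 ≈ 0.656.
Interpolate at f ≈ 0.656 with slerp weights a = sin((1−f)δ)/sin δ ≈ 0.506, b = sin(fδ)/sin δ ≈ 0.847.
p = a·p₁ + b·p₂ ≈ (0.330, 0.731, 0.597); φ = arcsin(p_z) ≈ 36.65°, λ = atan2(p_y, p_x) ≈ 65.74°.

≈ 37°N, 66°E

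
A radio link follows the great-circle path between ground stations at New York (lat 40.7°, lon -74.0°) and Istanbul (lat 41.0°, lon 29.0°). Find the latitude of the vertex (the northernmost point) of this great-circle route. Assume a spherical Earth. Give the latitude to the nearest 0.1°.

The great circle lies in the plane with unit normal n̂ = (p₁ × p₂)/|p₁ × p₂|.
Here n̂_z ≈ +0.584; the vertex latitude is φ_max = arccos|n̂_z| ≈ 54.2°.
Check via Clairaut: cos φ_max = |cos φ₁| · sin C = cos(40.7°)·sin(50.4°) ≈ 0.584, again giving ≈ 54.2°.

≈ 54.2°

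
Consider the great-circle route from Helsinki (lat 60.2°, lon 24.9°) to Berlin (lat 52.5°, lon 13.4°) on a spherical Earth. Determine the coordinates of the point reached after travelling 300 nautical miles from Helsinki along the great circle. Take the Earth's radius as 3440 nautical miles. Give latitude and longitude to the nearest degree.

≈ lat 56°, lon 19°

From cos δ = sin φ₁ sin φ₂ + cos φ₁ cos φ₂ cos Δλ, the central angle is δ ≈ 0.174 rad (10.0°). The total great-circle distance is δ·R ≈ 0.174 × 3440 ≈ 598 nmi, so the target fraction is f = 300/598 ≈ 0.501.
Interpolate at f ≈ 0.501 with slerp weights a = sin((1−f)δ)/sin δ ≈ 0.501, b = sin(fδ)/sin δ ≈ 0.503.
p = a·p₁ + b·p₂ ≈ (0.524, 0.176, 0.834); φ = arcsin(p_z) ≈ 56.47°, λ = atan2(p_y, p_x) ≈ 18.55°.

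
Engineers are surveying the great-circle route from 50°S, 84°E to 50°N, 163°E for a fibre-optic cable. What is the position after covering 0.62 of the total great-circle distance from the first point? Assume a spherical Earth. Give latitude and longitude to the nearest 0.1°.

≈ 12.7°N, 130.4°E

Write both endpoints as unit vectors p₁, p₂ with components (cos φ cos λ, cos φ sin λ, sin φ).
The central angle between the endpoints is δ = arccos(p₁·p₂) ≈ 2.104 rad (120.5°).
Interpolate at f = 0.62 with slerp weights a = sin((1−f)δ)/sin δ ≈ 0.832, b = sin(fδ)/sin δ ≈ 1.120.
p = a·p₁ + b·p₂ ≈ (-0.633, 0.743, 0.220); φ = arcsin(p_z) ≈ 12.73°, λ = atan2(p_y, p_x) ≈ 130.42°.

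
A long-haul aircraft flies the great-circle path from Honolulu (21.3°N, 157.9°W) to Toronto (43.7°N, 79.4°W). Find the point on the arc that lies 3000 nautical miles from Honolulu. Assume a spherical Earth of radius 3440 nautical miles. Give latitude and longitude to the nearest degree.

≈ (44°N, 104°W)

Convert each endpoint to a unit vector on the sphere (x = cos φ cos λ, y = cos φ sin λ, z = sin φ).
The central angle between the endpoints is δ = arccos(p₁·p₂) ≈ 1.175 rad (67.3°). The total great-circle distance is δ·R ≈ 1.175 × 3440 ≈ 4043 nmi, so the target fraction is f = 3000/4043 ≈ 0.742.
Interpolate at f ≈ 0.742 with slerp weights a = sin((1−f)δ)/sin δ ≈ 0.324, b = sin(fδ)/sin δ ≈ 0.830.
p = a·p₁ + b·p₂ ≈ (-0.169, -0.703, 0.691); φ = arcsin(p_z) ≈ 43.69°, λ = atan2(p_y, p_x) ≈ -103.51°.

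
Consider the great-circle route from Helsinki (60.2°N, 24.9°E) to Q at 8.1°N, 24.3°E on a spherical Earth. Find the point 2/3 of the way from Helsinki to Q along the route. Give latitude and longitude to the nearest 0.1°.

Write both endpoints as unit vectors p₁, p₂ with components (cos φ cos λ, cos φ sin λ, sin φ).
The central angle between the endpoints is δ = arccos(p₁·p₂) ≈ 0.909 rad (52.1°).
Interpolate at f = 2/3 with slerp weights a = sin((1−f)δ)/sin δ ≈ 0.378, b = sin(fδ)/sin δ ≈ 0.722.
p = a·p₁ + b·p₂ ≈ (0.822, 0.373, 0.430); φ = arcsin(p_z) ≈ 25.47°, λ = atan2(p_y, p_x) ≈ 24.42°.

≈ 25.5°N, 24.4°E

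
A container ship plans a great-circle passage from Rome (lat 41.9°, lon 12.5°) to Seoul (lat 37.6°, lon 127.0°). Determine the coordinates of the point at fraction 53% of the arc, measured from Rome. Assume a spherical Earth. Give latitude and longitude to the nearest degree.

Convert each endpoint to a unit vector on the sphere (x = cos φ cos λ, y = cos φ sin λ, z = sin φ).
The central angle between the endpoints is δ = arccos(p₁·p₂) ≈ 1.407 rad (80.6°).
Interpolate at f = 0.53 with slerp weights a = sin((1−f)δ)/sin δ ≈ 0.623, b = sin(fδ)/sin δ ≈ 0.688.
p = a·p₁ + b·p₂ ≈ (0.124, 0.535, 0.835); φ = arcsin(p_z) ≈ 56.65°, λ = atan2(p_y, p_x) ≈ 76.92°.

≈ lat 57°, lon 77°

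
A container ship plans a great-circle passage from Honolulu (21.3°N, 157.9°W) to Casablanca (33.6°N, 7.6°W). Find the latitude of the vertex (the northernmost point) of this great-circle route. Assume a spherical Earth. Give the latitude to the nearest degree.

The great circle lies in the plane with unit normal n̂ = (p₁ × p₂)/|p₁ × p₂|.
Here n̂_z ≈ +0.436; the vertex latitude is φ_max = arccos|n̂_z| ≈ 64.1°.

≈ 64°N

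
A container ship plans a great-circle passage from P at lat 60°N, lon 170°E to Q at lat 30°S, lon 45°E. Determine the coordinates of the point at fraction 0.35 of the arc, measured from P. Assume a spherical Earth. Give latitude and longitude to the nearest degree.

≈ lat 43°N, lon 95°E

Write both endpoints as unit vectors p₁, p₂ with components (cos φ cos λ, cos φ sin λ, sin φ).
The central angle between the endpoints is δ = arccos(p₁·p₂) ≈ 2.320 rad (133.0°).
Interpolate at f = 0.35 with slerp weights a = sin((1−f)δ)/sin δ ≈ 1.364, b = sin(fδ)/sin δ ≈ 0.992.
p = a·p₁ + b·p₂ ≈ (-0.064, 0.726, 0.685); φ = arcsin(p_z) ≈ 43.24°, λ = atan2(p_y, p_x) ≈ 95.06°.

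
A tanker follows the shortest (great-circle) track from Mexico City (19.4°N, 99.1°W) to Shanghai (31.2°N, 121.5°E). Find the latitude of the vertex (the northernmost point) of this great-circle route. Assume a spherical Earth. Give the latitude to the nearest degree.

The great circle lies in the plane with unit normal n̂ = (p₁ × p₂)/|p₁ × p₂|.
Here n̂_z ≈ -0.585; the vertex latitude is φ_max = arccos|n̂_z| ≈ 54.2°.
Check via Clairaut: cos φ_max = |cos φ₁| · sin C = cos(19.4°)·sin(38.3°) ≈ 0.585, again giving ≈ 54.2°.

≈ 54°N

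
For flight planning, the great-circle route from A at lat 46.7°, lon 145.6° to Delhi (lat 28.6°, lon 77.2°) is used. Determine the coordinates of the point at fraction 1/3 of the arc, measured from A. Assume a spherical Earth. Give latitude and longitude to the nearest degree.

≈ lat 46°, lon 119°

Convert each endpoint to a unit vector on the sphere (x = cos φ cos λ, y = cos φ sin λ, z = sin φ).
The central angle between the endpoints is δ = arccos(p₁·p₂) ≈ 0.964 rad (55.2°).
Interpolate at f = 1/3 with slerp weights a = sin((1−f)δ)/sin δ ≈ 0.730, b = sin(fδ)/sin δ ≈ 0.384.
p = a·p₁ + b·p₂ ≈ (-0.338, 0.612, 0.715); φ = arcsin(p_z) ≈ 45.65°, λ = atan2(p_y, p_x) ≈ 118.92°.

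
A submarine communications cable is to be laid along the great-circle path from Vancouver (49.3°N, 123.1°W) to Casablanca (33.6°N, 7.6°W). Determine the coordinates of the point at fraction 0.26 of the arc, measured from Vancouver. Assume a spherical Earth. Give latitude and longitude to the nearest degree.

Convert each endpoint to a unit vector on the sphere (x = cos φ cos λ, y = cos φ sin λ, z = sin φ).
The central angle between the endpoints is δ = arccos(p₁·p₂) ≈ 1.384 rad (79.3°).
Interpolate at f = 0.26 with slerp weights a = sin((1−f)δ)/sin δ ≈ 0.869, b = sin(fδ)/sin δ ≈ 0.358.
p = a·p₁ + b·p₂ ≈ (-0.014, -0.514, 0.857); φ = arcsin(p_z) ≈ 59.03°, λ = atan2(p_y, p_x) ≈ -91.53°.

≈ 59°N, 92°W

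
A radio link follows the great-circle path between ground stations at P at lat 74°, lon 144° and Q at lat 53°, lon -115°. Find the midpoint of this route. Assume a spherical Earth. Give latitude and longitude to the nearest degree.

≈ lat 71°, lon -141°

Write both endpoints as unit vectors p₁, p₂ with components (cos φ cos λ, cos φ sin λ, sin φ).
The central angle between the endpoints is δ = arccos(p₁·p₂) ≈ 0.744 rad (42.6°).
Interpolate at f = 1/2 with slerp weights a = sin((1−f)δ)/sin δ ≈ 0.537, b = sin(fδ)/sin δ ≈ 0.537.
p = a·p₁ + b·p₂ ≈ (-0.256, -0.206, 0.944); φ = arcsin(p_z) ≈ 70.82°, λ = atan2(p_y, p_x) ≈ -141.23°.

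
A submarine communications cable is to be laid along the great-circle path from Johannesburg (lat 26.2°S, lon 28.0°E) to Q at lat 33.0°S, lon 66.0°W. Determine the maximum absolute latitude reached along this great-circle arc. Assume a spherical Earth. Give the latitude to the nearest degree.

The great circle lies in the plane with unit normal n̂ = (p₁ × p₂)/|p₁ × p₂|.
Here n̂_z ≈ -0.764; the vertex latitude is φ_max = arccos|n̂_z| ≈ 40.2°.
Check via Clairaut: cos φ_max = |cos φ₁| · sin C = cos(26.2°)·sin(121.6°) ≈ 0.764, again giving ≈ 40.2°.

≈ 40°S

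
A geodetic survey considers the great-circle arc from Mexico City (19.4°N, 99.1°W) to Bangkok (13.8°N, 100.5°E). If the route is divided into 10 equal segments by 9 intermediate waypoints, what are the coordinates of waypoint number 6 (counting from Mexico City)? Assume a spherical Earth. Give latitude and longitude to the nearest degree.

≈ 56°N, 150°E

Convert each endpoint to a unit vector on the sphere (x = cos φ cos λ, y = cos φ sin λ, z = sin φ).
The central angle between the endpoints is δ = arccos(p₁·p₂) ≈ 2.471 rad (141.6°).
Interpolate at f = 6/10 with slerp weights a = sin((1−f)δ)/sin δ ≈ 1.345, b = sin(fδ)/sin δ ≈ 1.604.
p = a·p₁ + b·p₂ ≈ (-0.484, 0.279, 0.829); φ = arcsin(p_z) ≈ 56.01°, λ = atan2(p_y, p_x) ≈ 150.06°.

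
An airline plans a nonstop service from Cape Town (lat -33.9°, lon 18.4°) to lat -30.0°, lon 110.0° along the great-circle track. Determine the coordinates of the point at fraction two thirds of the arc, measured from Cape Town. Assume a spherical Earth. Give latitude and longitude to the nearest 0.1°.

Write both endpoints as unit vectors p₁, p₂ with components (cos φ cos λ, cos φ sin λ, sin φ).
The central angle between the endpoints is δ = arccos(p₁·p₂) ≈ 1.309 rad (75.0°).
Interpolate at f = 2/3 with slerp weights a = sin((1−f)δ)/sin δ ≈ 0.438, b = sin(fδ)/sin δ ≈ 0.793.
p = a·p₁ + b·p₂ ≈ (0.110, 0.760, -0.641); φ = arcsin(p_z) ≈ -39.83°, λ = atan2(p_y, p_x) ≈ 81.79°.

≈ lat -39.8°, lon 81.8°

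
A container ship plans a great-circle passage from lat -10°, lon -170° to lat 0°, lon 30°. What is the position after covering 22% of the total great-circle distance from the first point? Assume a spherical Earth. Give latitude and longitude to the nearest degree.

The haversine formula gives a central angle δ ≈ 2.753 rad (157.7°) between the endpoints.
Interpolate at f = 0.22 with slerp weights a = sin((1−f)δ)/sin δ ≈ 2.212, b = sin(fδ)/sin δ ≈ 1.502.
p = a·p₁ + b·p₂ ≈ (-0.845, 0.373, -0.384); φ = arcsin(p_z) ≈ -22.59°, λ = atan2(p_y, p_x) ≈ 156.18°.

≈ lat -23°, lon 156°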